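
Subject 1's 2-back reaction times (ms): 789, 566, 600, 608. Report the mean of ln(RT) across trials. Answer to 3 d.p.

6.454

ln(RT): 6.6708, 6.3386, 6.3969, 6.4102
Σ ln(RT) = 25.8165
Mean = 25.8165/4 = 6.45412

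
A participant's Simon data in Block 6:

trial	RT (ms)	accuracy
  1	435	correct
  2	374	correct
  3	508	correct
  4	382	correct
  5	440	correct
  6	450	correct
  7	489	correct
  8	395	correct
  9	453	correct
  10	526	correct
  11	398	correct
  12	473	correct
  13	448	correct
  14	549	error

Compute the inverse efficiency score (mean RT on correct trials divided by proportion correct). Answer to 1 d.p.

478.1 ms

Correct trials (n=13): 435, 374, 508, 382, 440, 450, 489, 395, 453, 526, 398, 473, 448
Mean correct RT = 5771/13 = 443.9231 ms
Proportion correct = 13/14
IES = 443.9231 / (13/14) = 478.071 ms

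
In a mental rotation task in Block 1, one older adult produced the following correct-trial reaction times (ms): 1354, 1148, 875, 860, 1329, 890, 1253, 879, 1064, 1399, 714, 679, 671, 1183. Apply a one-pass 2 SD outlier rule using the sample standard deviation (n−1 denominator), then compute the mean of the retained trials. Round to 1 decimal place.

1021.3 ms

n = 14, ΣRT = 14298, M = 1021.286
Σ(x−M)² = 864956.86; s = √(864956.86/13) = 257.944
Cutoffs: 1021.286 ± 2·257.944 → [505.4, 1537.2]
No RTs fall outside the cutoffs; all 14 retained. Mean = 14298/14 = 1021.286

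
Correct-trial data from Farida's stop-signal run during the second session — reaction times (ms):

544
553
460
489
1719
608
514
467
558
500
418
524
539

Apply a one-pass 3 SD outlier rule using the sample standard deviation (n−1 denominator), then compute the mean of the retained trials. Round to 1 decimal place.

n = 13, ΣRT = 7893, M = 607.154
Σ(x−M)² = 1368295.69; s = √(1368295.69/12) = 337.675
Cutoffs: 607.154 ± 3·337.675 → [-405.9, 1620.2]
Outside: 1719 → excluded.
Retained (n=12): Σ = 6174, mean = 6174/12 = 514.500

514.5 ms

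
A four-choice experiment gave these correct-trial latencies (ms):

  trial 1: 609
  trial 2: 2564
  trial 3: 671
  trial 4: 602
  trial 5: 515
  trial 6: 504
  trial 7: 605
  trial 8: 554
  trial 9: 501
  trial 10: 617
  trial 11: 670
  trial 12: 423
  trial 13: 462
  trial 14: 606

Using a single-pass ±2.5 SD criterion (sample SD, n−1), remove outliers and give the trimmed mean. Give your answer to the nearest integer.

n = 14, ΣRT = 9903, M = 707.357
Σ(x−M)² = 3785045.21; s = √(3785045.21/13) = 539.590
Cutoffs: 707.357 ± 2.5·539.590 → [-641.6, 2056.3]
Outside: 2564 → excluded.
Retained (n=13): Σ = 7339, mean = 7339/13 = 564.538

565 ms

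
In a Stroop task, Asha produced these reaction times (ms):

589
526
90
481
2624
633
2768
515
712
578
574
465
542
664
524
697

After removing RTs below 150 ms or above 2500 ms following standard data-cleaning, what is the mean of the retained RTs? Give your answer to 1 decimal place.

576.9 ms

Excluded: 90, 2624, 2768
Retained (n=13): Σ = 7500
Mean = 7500/13 = 576.9231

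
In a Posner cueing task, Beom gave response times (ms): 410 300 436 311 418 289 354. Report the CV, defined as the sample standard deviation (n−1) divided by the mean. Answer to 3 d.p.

n = 7, Σ = 2518, M = 359.7143
Σ(x−M)² = 22717.429; s = √(22717.429/6) = 61.5324
CV = 61.5324 / 359.7143 = 0.17106

0.171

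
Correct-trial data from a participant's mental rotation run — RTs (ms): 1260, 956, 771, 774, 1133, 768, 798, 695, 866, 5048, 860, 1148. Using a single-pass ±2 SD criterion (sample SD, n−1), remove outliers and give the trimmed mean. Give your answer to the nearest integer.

912 ms

n = 12, ΣRT = 15077, M = 1256.417
Σ(x−M)² = 16035164.92; s = √(16035164.92/11) = 1207.370
Cutoffs: 1256.417 ± 2·1207.370 → [-1158.3, 3671.2]
Outside: 5048 → excluded.
Retained (n=11): Σ = 10029, mean = 10029/11 = 911.727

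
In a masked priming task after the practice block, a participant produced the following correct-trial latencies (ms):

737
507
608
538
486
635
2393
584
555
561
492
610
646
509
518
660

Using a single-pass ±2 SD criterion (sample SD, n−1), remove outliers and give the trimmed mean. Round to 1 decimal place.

576.4 ms

n = 16, ΣRT = 11039, M = 689.938
Σ(x−M)² = 3167262.94; s = √(3167262.94/15) = 459.512
Cutoffs: 689.938 ± 2·459.512 → [-229.1, 1609.0]
Outside: 2393 → excluded.
Retained (n=15): Σ = 8646, mean = 8646/15 = 576.400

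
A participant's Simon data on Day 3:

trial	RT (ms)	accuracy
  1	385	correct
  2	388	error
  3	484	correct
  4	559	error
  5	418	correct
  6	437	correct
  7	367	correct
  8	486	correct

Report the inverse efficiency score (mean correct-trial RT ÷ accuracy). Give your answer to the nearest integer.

Correct trials (n=6): 385, 484, 418, 437, 367, 486
Mean correct RT = 2577/6 = 429.5000 ms
Proportion correct = 6/8
IES = 429.5000 / (6/8) = 572.667 ms

573 ms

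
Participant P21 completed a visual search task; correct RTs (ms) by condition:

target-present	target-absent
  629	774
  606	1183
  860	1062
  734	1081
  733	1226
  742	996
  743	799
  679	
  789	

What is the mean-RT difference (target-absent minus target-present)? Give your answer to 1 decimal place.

M(target-present) = 6515/9 = 723.889
M(target-absent) = 7121/7 = 1017.286
Difference = 1017.286 − 723.889 = 293.397 ms

293.4 ms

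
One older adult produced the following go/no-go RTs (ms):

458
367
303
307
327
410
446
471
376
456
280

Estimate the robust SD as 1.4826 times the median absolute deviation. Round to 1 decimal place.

103.8 ms

Sorted: 280, 303, 307, 327, 367, 376, 410, 446, 456, 458, 471 → median = 376
|x − 376| sorted: 0, 9, 34, 49, 69, 70, 73, 80, 82, 95, 96 → MAD = 70
Robust SD ≈ 1.4826 × 70 = 103.782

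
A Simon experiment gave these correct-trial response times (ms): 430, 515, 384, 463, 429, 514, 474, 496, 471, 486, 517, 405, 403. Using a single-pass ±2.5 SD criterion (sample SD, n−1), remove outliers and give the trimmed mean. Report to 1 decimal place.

460.5 ms

n = 13, ΣRT = 5987, M = 460.538
Σ(x−M)² = 25395.23; s = √(25395.23/12) = 46.003
Cutoffs: 460.538 ± 2.5·46.003 → [345.5, 575.5]
No RTs fall outside the cutoffs; all 13 retained. Mean = 5987/13 = 460.538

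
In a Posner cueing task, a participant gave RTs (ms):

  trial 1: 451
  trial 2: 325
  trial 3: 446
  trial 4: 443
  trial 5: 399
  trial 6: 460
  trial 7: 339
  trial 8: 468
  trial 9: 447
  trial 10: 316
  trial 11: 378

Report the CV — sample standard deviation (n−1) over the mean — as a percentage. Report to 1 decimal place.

n = 11, Σ = 4472, M = 406.5455
Σ(x−M)² = 33414.727; s = √(33414.727/10) = 57.8055
CV = 57.8055 / 406.5455 = 0.14219 = 14.219%

14.2%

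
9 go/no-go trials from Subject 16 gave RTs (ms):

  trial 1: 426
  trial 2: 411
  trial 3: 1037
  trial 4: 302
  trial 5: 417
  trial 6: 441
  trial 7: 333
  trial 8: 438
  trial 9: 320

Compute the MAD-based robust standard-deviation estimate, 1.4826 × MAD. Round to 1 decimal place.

Sorted: 302, 320, 333, 411, 417, 426, 438, 441, 1037 → median = 417
|x − 417| sorted: 0, 6, 9, 21, 24, 84, 97, 115, 620 → MAD = 24
Robust SD ≈ 1.4826 × 24 = 35.582

35.6 ms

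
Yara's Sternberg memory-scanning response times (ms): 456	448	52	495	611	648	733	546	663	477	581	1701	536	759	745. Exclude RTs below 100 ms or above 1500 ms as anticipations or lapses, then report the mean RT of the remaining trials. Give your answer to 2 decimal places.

Excluded: 52, 1701
Retained (n=13): Σ = 7698
Mean = 7698/13 = 592.1538

592.15 ms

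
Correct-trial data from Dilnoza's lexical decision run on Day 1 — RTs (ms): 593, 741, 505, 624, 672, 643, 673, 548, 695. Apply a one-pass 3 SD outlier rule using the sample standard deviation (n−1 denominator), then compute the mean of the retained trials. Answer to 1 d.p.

632.7 ms

n = 9, ΣRT = 5694, M = 632.667
Σ(x−M)² = 44018.00; s = √(44018.00/8) = 74.177
Cutoffs: 632.667 ± 3·74.177 → [410.1, 855.2]
No RTs fall outside the cutoffs; all 9 retained. Mean = 5694/9 = 632.667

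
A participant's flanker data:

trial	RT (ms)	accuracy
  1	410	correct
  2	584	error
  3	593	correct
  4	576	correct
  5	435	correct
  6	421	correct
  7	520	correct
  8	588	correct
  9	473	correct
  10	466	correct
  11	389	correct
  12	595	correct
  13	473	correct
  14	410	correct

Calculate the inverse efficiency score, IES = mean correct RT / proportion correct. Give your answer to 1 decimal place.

526.0 ms

Correct trials (n=13): 410, 593, 576, 435, 421, 520, 588, 473, 466, 389, 595, 473, 410
Mean correct RT = 6349/13 = 488.3846 ms
Proportion correct = 13/14
IES = 488.3846 / (13/14) = 525.953 ms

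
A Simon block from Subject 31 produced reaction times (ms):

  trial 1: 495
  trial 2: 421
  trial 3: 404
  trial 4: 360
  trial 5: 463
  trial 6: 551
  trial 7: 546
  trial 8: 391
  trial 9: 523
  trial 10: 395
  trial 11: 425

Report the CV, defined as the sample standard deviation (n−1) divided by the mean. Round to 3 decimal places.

n = 11, Σ = 4974, M = 452.1818
Σ(x−M)² = 45075.636; s = √(45075.636/10) = 67.1384
CV = 67.1384 / 452.1818 = 0.14848

0.148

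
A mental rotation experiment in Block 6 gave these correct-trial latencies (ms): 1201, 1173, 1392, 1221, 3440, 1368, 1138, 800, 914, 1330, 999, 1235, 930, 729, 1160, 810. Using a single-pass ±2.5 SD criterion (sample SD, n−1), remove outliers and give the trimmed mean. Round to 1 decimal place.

n = 16, ΣRT = 19840, M = 1240.000
Σ(x−M)² = 5810866.00; s = √(5810866.00/15) = 622.407
Cutoffs: 1240.000 ± 2.5·622.407 → [-316.0, 2796.0]
Outside: 3440 → excluded.
Retained (n=15): Σ = 16400, mean = 16400/15 = 1093.333

1093.3 ms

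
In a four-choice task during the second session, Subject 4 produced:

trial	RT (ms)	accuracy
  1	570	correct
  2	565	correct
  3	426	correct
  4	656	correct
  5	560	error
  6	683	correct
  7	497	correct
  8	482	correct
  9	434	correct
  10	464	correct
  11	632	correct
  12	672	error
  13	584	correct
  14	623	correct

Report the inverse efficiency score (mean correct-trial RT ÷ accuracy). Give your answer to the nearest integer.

Correct trials (n=12): 570, 565, 426, 656, 683, 497, 482, 434, 464, 632, 584, 623
Mean correct RT = 6616/12 = 551.3333 ms
Proportion correct = 12/14
IES = 551.3333 / (12/14) = 643.222 ms

643 ms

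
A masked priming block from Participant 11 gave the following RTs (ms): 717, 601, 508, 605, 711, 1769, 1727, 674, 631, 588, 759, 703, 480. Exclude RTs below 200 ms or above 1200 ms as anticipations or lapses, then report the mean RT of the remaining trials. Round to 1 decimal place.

634.3 ms

Excluded: 1727, 1769
Retained (n=11): Σ = 6977
Mean = 6977/11 = 634.2727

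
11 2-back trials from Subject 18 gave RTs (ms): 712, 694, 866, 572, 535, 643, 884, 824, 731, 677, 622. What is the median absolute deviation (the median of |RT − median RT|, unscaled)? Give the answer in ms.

Sorted: 535, 572, 622, 643, 677, 694, 712, 731, 824, 866, 884 → median = 694
|x − 694|: 18, 0, 172, 122, 159, 51, 190, 130, 37, 17, 72
Sorted deviations: 0, 17, 18, 37, 51, 72, 122, 130, 159, 172, 190 → MAD = 72

72 ms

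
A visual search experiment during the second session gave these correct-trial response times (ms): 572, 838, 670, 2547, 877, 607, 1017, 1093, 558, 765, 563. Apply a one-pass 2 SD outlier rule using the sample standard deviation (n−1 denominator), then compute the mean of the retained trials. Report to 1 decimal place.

756.0 ms

n = 11, ΣRT = 10107, M = 918.818
Σ(x−M)² = 3259115.64; s = √(3259115.64/10) = 570.887
Cutoffs: 918.818 ± 2·570.887 → [-223.0, 2060.6]
Outside: 2547 → excluded.
Retained (n=10): Σ = 7560, mean = 7560/10 = 756.000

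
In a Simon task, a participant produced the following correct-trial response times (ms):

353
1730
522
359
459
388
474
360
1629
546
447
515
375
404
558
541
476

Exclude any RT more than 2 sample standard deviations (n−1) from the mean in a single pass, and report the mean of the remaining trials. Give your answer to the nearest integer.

n = 17, ΣRT = 10136, M = 596.235
Σ(x−M)² = 2742187.06; s = √(2742187.06/16) = 413.989
Cutoffs: 596.235 ± 2·413.989 → [-231.7, 1424.2]
Outside: 1629, 1730 → excluded.
Retained (n=15): Σ = 6777, mean = 6777/15 = 451.800

452 ms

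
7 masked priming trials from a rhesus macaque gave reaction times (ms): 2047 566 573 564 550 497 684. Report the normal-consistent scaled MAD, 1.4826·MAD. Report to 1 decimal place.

Sorted: 497, 550, 564, 566, 573, 684, 2047 → median = 566
|x − 566| sorted: 0, 2, 7, 16, 69, 118, 1481 → MAD = 16
Robust SD ≈ 1.4826 × 16 = 23.722

23.7 ms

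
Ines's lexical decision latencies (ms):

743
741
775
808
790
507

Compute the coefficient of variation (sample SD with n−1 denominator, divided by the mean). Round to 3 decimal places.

n = 6, Σ = 4364, M = 727.3333
Σ(x−M)² = 61685.333; s = √(61685.333/5) = 111.0723
CV = 111.0723 / 727.3333 = 0.15271

0.153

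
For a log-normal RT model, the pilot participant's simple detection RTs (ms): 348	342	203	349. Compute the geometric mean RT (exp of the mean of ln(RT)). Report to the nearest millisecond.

ln(RT): 5.8522, 5.8348, 5.3132, 5.8551
Mean ln(RT) = 22.8553/4 = 5.71382
Geometric mean = exp(5.71382) = 303.03 ms

303 ms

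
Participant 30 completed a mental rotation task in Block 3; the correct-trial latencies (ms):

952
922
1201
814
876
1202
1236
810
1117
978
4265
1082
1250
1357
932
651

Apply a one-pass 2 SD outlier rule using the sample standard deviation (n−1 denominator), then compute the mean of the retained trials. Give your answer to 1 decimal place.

n = 16, ΣRT = 19645, M = 1227.812
Σ(x−M)² = 10398480.44; s = √(10398480.44/15) = 832.606
Cutoffs: 1227.812 ± 2·832.606 → [-437.4, 2893.0]
Outside: 4265 → excluded.
Retained (n=15): Σ = 15380, mean = 15380/15 = 1025.333

1025.3 ms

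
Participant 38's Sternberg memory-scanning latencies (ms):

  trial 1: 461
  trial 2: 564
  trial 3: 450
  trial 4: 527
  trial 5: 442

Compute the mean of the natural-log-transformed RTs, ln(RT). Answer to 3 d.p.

ln(RT): 6.1334, 6.3351, 6.1092, 6.2672, 6.0913
Σ ln(RT) = 30.9362
Mean = 30.9362/5 = 6.18724

6.187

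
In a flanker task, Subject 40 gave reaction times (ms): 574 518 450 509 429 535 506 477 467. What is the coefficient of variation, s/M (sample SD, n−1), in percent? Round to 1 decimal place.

n = 9, Σ = 4465, M = 496.1111
Σ(x−M)² = 16164.889; s = √(16164.889/8) = 44.9512
CV = 44.9512 / 496.1111 = 0.09061 = 9.061%

9.1%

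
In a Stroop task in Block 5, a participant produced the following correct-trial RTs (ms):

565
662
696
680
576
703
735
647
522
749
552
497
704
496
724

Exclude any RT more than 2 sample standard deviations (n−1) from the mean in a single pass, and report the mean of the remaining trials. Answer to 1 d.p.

n = 15, ΣRT = 9508, M = 633.867
Σ(x−M)² = 113305.73; s = √(113305.73/14) = 89.963
Cutoffs: 633.867 ± 2·89.963 → [453.9, 813.8]
No RTs fall outside the cutoffs; all 15 retained. Mean = 9508/15 = 633.867

633.9 ms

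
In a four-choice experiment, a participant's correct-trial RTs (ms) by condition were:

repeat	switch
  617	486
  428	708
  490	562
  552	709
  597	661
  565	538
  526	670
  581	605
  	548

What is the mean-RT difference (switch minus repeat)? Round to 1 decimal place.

65.2 ms

M(repeat) = 4356/8 = 544.500
M(switch) = 5487/9 = 609.667
Difference = 609.667 − 544.500 = 65.167 ms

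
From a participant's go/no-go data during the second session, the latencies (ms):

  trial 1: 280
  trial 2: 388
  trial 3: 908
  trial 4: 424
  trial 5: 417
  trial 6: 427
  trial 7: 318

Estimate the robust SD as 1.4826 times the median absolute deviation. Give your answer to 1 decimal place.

Sorted: 280, 318, 388, 417, 424, 427, 908 → median = 417
|x − 417| sorted: 0, 7, 10, 29, 99, 137, 491 → MAD = 29
Robust SD ≈ 1.4826 × 29 = 42.995

43.0 ms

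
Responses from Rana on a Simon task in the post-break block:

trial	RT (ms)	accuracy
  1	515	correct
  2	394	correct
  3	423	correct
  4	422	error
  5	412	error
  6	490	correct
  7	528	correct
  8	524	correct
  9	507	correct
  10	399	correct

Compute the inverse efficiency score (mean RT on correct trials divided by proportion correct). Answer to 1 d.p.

590.6 ms

Correct trials (n=8): 515, 394, 423, 490, 528, 524, 507, 399
Mean correct RT = 3780/8 = 472.5000 ms
Proportion correct = 8/10
IES = 472.5000 / (8/10) = 590.625 ms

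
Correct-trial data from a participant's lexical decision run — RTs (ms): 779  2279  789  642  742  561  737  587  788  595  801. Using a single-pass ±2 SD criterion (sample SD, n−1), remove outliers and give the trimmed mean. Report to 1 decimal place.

702.1 ms

n = 11, ΣRT = 9300, M = 845.455
Σ(x−M)² = 2342232.73; s = √(2342232.73/10) = 483.966
Cutoffs: 845.455 ± 2·483.966 → [-122.5, 1813.4]
Outside: 2279 → excluded.
Retained (n=10): Σ = 7021, mean = 7021/10 = 702.100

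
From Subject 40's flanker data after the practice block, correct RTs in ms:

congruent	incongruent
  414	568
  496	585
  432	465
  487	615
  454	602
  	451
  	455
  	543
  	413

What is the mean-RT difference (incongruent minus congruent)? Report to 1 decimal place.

M(congruent) = 2283/5 = 456.600
M(incongruent) = 4697/9 = 521.889
Difference = 521.889 − 456.600 = 65.289 ms

65.3 ms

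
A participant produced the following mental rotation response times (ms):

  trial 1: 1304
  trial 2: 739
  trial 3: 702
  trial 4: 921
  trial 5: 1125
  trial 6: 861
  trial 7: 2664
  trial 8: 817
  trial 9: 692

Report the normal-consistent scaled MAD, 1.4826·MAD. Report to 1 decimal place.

235.7 ms

Sorted: 692, 702, 739, 817, 861, 921, 1125, 1304, 2664 → median = 861
|x − 861| sorted: 0, 44, 60, 122, 159, 169, 264, 443, 1803 → MAD = 159
Robust SD ≈ 1.4826 × 159 = 235.733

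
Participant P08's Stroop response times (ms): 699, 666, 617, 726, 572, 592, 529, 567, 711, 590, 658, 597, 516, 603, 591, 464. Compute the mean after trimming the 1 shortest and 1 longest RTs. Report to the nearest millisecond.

Sorted: 464, 516, 529, 567, 572, 590, 591, 592, 597, 603, 617, 658, 666, 699, 711, 726
Drop lowest 1 (464) and highest 1 (726)
Remaining (n=14): Σ = 8508, mean = 8508/14 = 607.714

608 ms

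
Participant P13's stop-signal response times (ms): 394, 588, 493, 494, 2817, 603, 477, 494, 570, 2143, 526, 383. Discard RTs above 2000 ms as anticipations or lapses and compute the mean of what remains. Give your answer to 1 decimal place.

Excluded: 2143, 2817
Retained (n=10): Σ = 5022
Mean = 5022/10 = 502.2000

502.2 ms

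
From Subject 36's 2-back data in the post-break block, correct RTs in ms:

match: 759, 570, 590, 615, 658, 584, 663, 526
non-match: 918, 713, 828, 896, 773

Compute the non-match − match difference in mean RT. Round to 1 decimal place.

205.0 ms

M(match) = 4965/8 = 620.625
M(non-match) = 4128/5 = 825.600
Difference = 825.600 − 620.625 = 204.975 ms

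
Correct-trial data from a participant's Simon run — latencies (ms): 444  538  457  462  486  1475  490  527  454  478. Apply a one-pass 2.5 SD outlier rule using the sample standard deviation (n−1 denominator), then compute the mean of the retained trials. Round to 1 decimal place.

n = 10, ΣRT = 5811, M = 581.100
Σ(x−M)² = 896350.90; s = √(896350.90/9) = 315.586
Cutoffs: 581.100 ± 2.5·315.586 → [-207.9, 1370.1]
Outside: 1475 → excluded.
Retained (n=9): Σ = 4336, mean = 4336/9 = 481.778

481.8 ms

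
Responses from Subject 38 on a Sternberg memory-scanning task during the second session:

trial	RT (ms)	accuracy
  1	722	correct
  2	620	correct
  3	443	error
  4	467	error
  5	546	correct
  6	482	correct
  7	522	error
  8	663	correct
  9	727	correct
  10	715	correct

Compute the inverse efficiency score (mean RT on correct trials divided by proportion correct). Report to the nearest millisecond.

913 ms

Correct trials (n=7): 722, 620, 546, 482, 663, 727, 715
Mean correct RT = 4475/7 = 639.2857 ms
Proportion correct = 7/10
IES = 639.2857 / (7/10) = 913.265 ms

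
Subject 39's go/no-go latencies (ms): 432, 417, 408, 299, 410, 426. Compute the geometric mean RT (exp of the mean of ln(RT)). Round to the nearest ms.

ln(RT): 6.0684, 6.0331, 6.0113, 5.7004, 6.0162, 6.0544
Mean ln(RT) = 35.8838/6 = 5.98064
Geometric mean = exp(5.98064) = 395.69 ms

396 ms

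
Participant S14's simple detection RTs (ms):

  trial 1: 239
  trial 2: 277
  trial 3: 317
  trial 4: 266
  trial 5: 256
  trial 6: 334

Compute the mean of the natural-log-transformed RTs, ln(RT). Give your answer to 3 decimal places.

5.633

ln(RT): 5.4765, 5.6240, 5.7589, 5.5835, 5.5452, 5.8111
Σ ln(RT) = 33.7992
Mean = 33.7992/6 = 5.63320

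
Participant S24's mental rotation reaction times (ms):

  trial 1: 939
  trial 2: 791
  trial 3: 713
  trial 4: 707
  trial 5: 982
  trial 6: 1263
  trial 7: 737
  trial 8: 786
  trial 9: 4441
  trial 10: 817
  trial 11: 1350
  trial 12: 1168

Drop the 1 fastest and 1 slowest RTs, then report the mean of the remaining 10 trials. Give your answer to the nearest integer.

955 ms

Sorted: 707, 713, 737, 786, 791, 817, 939, 982, 1168, 1263, 1350, 4441
Drop lowest 1 (707) and highest 1 (4441)
Remaining (n=10): Σ = 9546, mean = 9546/10 = 954.600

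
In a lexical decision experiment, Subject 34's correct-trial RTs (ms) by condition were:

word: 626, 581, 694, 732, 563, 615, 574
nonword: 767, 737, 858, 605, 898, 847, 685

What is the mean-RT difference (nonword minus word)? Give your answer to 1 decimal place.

M(word) = 4385/7 = 626.429
M(nonword) = 5397/7 = 771.000
Difference = 771.000 − 626.429 = 144.571 ms

144.6 ms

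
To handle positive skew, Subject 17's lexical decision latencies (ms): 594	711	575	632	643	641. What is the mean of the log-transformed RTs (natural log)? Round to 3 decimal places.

ln(RT): 6.3869, 6.5667, 6.3544, 6.4489, 6.4661, 6.4630
Σ ln(RT) = 38.6860
Mean = 38.6860/6 = 6.44766

6.448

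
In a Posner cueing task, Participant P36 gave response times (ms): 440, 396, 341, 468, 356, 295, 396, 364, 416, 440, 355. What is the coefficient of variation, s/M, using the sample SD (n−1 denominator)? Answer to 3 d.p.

n = 11, Σ = 4267, M = 387.9091
Σ(x−M)² = 26266.909; s = √(26266.909/10) = 51.2513
CV = 51.2513 / 387.9091 = 0.13212

0.132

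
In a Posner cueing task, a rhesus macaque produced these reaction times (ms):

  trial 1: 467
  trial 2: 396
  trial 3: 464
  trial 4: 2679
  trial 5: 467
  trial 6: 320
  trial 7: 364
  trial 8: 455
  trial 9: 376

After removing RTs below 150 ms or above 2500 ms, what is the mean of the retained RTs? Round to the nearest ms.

Excluded: 2679
Retained (n=8): Σ = 3309
Mean = 3309/8 = 413.6250

414 ms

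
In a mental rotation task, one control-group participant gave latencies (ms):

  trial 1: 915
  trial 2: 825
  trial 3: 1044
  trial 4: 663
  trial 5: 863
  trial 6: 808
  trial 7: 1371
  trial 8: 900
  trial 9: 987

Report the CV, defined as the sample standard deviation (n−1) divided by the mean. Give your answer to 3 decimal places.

n = 9, Σ = 8376, M = 930.6667
Σ(x−M)² = 313534.000; s = √(313534.000/8) = 197.9691
CV = 197.9691 / 930.6667 = 0.21272

0.213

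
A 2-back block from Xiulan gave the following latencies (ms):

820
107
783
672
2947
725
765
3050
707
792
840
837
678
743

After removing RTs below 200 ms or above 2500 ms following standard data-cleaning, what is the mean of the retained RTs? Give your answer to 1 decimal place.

760.2 ms

Excluded: 107, 2947, 3050
Retained (n=11): Σ = 8362
Mean = 8362/11 = 760.1818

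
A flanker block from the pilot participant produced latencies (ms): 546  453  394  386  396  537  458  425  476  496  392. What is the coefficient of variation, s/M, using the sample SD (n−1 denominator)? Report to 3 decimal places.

n = 11, Σ = 4959, M = 450.8182
Σ(x−M)² = 33779.636; s = √(33779.636/10) = 58.1203
CV = 58.1203 / 450.8182 = 0.12892

0.129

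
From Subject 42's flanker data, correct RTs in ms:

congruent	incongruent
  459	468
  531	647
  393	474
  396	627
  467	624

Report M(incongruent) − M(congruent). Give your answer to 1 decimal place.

M(congruent) = 2246/5 = 449.200
M(incongruent) = 2840/5 = 568.000
Difference = 568.000 − 449.200 = 118.800 ms

118.8 ms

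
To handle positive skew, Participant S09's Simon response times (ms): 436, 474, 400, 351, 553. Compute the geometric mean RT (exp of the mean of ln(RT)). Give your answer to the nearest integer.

ln(RT): 6.0776, 6.1612, 5.9915, 5.8608, 6.3154
Mean ln(RT) = 30.4065/5 = 6.08129
Geometric mean = exp(6.08129) = 437.59 ms

438 ms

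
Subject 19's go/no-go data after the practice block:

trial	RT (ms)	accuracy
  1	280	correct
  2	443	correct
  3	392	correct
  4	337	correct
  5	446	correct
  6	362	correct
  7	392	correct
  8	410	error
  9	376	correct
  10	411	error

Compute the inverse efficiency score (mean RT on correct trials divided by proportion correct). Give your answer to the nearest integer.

473 ms

Correct trials (n=8): 280, 443, 392, 337, 446, 362, 392, 376
Mean correct RT = 3028/8 = 378.5000 ms
Proportion correct = 8/10
IES = 378.5000 / (8/10) = 473.125 ms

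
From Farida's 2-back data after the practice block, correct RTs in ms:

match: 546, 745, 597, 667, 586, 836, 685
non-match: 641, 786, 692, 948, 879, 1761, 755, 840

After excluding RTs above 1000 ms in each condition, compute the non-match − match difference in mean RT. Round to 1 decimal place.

non-match: exclude 1761
M(match) = 4662/7 = 666.000
M(non-match) = 5541/7 = 791.571
Difference = 791.571 − 666.000 = 125.571 ms

125.6 ms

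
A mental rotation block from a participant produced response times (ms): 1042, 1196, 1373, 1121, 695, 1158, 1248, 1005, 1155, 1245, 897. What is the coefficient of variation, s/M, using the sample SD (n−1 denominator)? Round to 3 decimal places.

0.170

n = 11, Σ = 12135, M = 1103.1818
Σ(x−M)² = 351015.636; s = √(351015.636/10) = 187.3541
CV = 187.3541 / 1103.1818 = 0.16983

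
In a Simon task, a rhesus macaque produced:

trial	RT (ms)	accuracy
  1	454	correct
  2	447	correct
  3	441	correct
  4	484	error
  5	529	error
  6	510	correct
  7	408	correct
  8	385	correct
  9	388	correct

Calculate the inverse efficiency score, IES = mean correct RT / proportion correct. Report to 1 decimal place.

Correct trials (n=7): 454, 447, 441, 510, 408, 385, 388
Mean correct RT = 3033/7 = 433.2857 ms
Proportion correct = 7/9
IES = 433.2857 / (7/9) = 557.082 ms

557.1 ms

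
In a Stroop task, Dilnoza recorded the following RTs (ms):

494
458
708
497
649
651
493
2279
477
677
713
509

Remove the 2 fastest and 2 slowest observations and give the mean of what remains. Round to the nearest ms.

Sorted: 458, 477, 493, 494, 497, 509, 649, 651, 677, 708, 713, 2279
Drop lowest 2 (458, 477) and highest 2 (713, 2279)
Remaining (n=8): Σ = 4678, mean = 4678/8 = 584.750

585 ms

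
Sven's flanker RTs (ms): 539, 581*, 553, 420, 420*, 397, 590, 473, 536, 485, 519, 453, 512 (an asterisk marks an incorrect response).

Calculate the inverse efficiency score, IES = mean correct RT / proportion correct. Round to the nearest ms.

588 ms

Correct trials (n=11): 539, 553, 420, 397, 590, 473, 536, 485, 519, 453, 512
Mean correct RT = 5477/11 = 497.9091 ms
Proportion correct = 11/13
IES = 497.9091 / (11/13) = 588.438 ms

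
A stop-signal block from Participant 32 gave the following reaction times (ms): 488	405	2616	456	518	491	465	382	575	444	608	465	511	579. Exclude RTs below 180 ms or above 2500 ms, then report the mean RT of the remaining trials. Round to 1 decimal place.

491.3 ms

Excluded: 2616
Retained (n=13): Σ = 6387
Mean = 6387/13 = 491.3077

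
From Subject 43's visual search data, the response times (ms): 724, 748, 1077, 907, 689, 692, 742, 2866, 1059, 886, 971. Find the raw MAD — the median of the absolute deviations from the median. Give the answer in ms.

162 ms

Sorted: 689, 692, 724, 742, 748, 886, 907, 971, 1059, 1077, 2866 → median = 886
|x − 886|: 162, 138, 191, 21, 197, 194, 144, 1980, 173, 0, 85
Sorted deviations: 0, 21, 85, 138, 144, 162, 173, 191, 194, 197, 1980 → MAD = 162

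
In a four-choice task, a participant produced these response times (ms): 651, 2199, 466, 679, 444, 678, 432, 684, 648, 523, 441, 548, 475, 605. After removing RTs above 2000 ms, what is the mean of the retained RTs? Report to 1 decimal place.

Excluded: 2199
Retained (n=13): Σ = 7274
Mean = 7274/13 = 559.5385

559.5 ms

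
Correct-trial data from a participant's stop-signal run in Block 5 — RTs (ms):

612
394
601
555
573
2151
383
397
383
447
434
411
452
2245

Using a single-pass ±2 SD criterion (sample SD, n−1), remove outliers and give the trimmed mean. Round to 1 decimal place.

470.2 ms

n = 14, ΣRT = 10038, M = 717.000
Σ(x−M)² = 5209292.00; s = √(5209292.00/13) = 633.020
Cutoffs: 717.000 ± 2·633.020 → [-549.0, 1983.0]
Outside: 2151, 2245 → excluded.
Retained (n=12): Σ = 5642, mean = 5642/12 = 470.167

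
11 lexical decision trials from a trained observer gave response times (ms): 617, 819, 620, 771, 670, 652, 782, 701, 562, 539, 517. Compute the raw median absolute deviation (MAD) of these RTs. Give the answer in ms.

90 ms

Sorted: 517, 539, 562, 617, 620, 652, 670, 701, 771, 782, 819 → median = 652
|x − 652|: 35, 167, 32, 119, 18, 0, 130, 49, 90, 113, 135
Sorted deviations: 0, 18, 32, 35, 49, 90, 113, 119, 130, 135, 167 → MAD = 90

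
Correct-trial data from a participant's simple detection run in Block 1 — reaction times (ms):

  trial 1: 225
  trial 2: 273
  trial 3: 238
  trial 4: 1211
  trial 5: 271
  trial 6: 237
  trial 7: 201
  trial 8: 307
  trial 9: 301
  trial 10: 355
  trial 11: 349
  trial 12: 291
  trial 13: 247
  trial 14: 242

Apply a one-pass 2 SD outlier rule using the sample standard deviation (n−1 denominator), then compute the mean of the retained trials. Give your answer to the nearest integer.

272 ms

n = 14, ΣRT = 4748, M = 339.143
Σ(x−M)² = 845009.71; s = √(845009.71/13) = 254.952
Cutoffs: 339.143 ± 2·254.952 → [-170.8, 849.0]
Outside: 1211 → excluded.
Retained (n=13): Σ = 3537, mean = 3537/13 = 272.077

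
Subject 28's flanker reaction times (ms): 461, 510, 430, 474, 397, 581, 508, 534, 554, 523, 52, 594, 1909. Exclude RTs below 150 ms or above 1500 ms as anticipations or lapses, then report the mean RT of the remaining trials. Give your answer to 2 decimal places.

506.00 ms

Excluded: 52, 1909
Retained (n=11): Σ = 5566
Mean = 5566/11 = 506.0000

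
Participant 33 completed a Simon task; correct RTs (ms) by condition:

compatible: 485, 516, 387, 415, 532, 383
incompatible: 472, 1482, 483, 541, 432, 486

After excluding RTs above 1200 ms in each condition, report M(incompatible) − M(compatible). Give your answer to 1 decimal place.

incompatible: exclude 1482
M(compatible) = 2718/6 = 453.000
M(incompatible) = 2414/5 = 482.800
Difference = 482.800 − 453.000 = 29.800 ms

29.8 ms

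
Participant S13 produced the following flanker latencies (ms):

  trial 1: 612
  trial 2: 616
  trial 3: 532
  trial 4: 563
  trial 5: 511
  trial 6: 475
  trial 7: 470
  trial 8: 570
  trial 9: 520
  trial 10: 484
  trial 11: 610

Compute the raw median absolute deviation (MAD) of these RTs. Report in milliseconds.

48 ms

Sorted: 470, 475, 484, 511, 520, 532, 563, 570, 610, 612, 616 → median = 532
|x − 532|: 80, 84, 0, 31, 21, 57, 62, 38, 12, 48, 78
Sorted deviations: 0, 12, 21, 31, 38, 48, 57, 62, 78, 80, 84 → MAD = 48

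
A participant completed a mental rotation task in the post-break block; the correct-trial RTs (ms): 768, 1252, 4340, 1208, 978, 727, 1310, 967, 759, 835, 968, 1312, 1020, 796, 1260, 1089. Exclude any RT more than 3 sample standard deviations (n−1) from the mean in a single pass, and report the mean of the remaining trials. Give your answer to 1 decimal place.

1016.6 ms

n = 16, ΣRT = 19589, M = 1224.312
Σ(x−M)² = 10984547.44; s = √(10984547.44/15) = 855.747
Cutoffs: 1224.312 ± 3·855.747 → [-1342.9, 3791.6]
Outside: 4340 → excluded.
Retained (n=15): Σ = 15249, mean = 15249/15 = 1016.600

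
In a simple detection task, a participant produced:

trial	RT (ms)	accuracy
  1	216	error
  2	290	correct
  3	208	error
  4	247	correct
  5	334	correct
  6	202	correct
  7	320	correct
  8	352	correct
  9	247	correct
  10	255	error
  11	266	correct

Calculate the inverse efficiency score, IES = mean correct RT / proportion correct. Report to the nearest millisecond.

388 ms

Correct trials (n=8): 290, 247, 334, 202, 320, 352, 247, 266
Mean correct RT = 2258/8 = 282.2500 ms
Proportion correct = 8/11
IES = 282.2500 / (8/11) = 388.094 ms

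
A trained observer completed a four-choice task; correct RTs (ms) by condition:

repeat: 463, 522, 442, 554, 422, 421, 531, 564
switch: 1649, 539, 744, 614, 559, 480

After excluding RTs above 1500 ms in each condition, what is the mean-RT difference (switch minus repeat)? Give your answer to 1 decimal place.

switch: exclude 1649
M(repeat) = 3919/8 = 489.875
M(switch) = 2936/5 = 587.200
Difference = 587.200 − 489.875 = 97.325 ms

97.3 ms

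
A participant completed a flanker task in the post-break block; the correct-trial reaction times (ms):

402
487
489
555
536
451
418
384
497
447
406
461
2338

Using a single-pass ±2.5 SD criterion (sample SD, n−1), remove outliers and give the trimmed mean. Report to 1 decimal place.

461.1 ms

n = 13, ΣRT = 7871, M = 605.462
Σ(x−M)² = 3283627.23; s = √(3283627.23/12) = 523.102
Cutoffs: 605.462 ± 2.5·523.102 → [-702.3, 1913.2]
Outside: 2338 → excluded.
Retained (n=12): Σ = 5533, mean = 5533/12 = 461.083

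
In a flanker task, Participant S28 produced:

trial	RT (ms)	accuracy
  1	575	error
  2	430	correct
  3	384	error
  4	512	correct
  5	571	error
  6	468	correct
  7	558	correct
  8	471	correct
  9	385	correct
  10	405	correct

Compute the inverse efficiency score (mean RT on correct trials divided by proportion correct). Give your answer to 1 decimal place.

Correct trials (n=7): 430, 512, 468, 558, 471, 385, 405
Mean correct RT = 3229/7 = 461.2857 ms
Proportion correct = 7/10
IES = 461.2857 / (7/10) = 658.980 ms

659.0 ms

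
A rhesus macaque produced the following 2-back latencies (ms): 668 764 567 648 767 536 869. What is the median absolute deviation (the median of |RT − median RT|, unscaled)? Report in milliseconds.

Sorted: 536, 567, 648, 668, 764, 767, 869 → median = 668
|x − 668|: 0, 96, 101, 20, 99, 132, 201
Sorted deviations: 0, 20, 96, 99, 101, 132, 201 → MAD = 99

99 ms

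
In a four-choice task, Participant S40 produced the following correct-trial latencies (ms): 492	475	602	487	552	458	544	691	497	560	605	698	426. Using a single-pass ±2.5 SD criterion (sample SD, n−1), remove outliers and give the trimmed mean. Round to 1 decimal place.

545.2 ms

n = 13, ΣRT = 7087, M = 545.154
Σ(x−M)² = 86955.69; s = √(86955.69/12) = 85.125
Cutoffs: 545.154 ± 2.5·85.125 → [332.3, 758.0]
No RTs fall outside the cutoffs; all 13 retained. Mean = 7087/13 = 545.154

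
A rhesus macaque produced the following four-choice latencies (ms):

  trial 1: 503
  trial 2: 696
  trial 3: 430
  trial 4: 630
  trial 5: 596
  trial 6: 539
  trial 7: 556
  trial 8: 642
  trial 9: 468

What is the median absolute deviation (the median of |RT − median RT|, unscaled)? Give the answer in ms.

Sorted: 430, 468, 503, 539, 556, 596, 630, 642, 696 → median = 556
|x − 556|: 53, 140, 126, 74, 40, 17, 0, 86, 88
Sorted deviations: 0, 17, 40, 53, 74, 86, 88, 126, 140 → MAD = 74

74 ms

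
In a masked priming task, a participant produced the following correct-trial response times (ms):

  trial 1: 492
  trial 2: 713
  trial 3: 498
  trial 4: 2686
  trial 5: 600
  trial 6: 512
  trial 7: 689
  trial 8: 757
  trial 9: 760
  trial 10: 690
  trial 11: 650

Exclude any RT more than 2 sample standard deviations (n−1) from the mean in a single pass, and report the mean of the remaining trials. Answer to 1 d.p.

636.1 ms

n = 11, ΣRT = 9047, M = 822.455
Σ(x−M)² = 3918400.73; s = √(3918400.73/10) = 625.971
Cutoffs: 822.455 ± 2·625.971 → [-429.5, 2074.4]
Outside: 2686 → excluded.
Retained (n=10): Σ = 6361, mean = 6361/10 = 636.100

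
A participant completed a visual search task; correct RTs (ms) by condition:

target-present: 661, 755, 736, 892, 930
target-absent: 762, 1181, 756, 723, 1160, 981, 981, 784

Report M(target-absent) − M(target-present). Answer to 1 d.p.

121.2 ms

M(target-present) = 3974/5 = 794.800
M(target-absent) = 7328/8 = 916.000
Difference = 916.000 − 794.800 = 121.200 ms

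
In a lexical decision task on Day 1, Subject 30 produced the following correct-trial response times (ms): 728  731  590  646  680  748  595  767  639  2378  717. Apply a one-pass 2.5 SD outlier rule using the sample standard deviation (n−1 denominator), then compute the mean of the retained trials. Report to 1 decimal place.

684.1 ms

n = 11, ΣRT = 9219, M = 838.091
Σ(x−M)² = 2644912.91; s = √(2644912.91/10) = 514.287
Cutoffs: 838.091 ± 2.5·514.287 → [-447.6, 2123.8]
Outside: 2378 → excluded.
Retained (n=10): Σ = 6841, mean = 6841/10 = 684.100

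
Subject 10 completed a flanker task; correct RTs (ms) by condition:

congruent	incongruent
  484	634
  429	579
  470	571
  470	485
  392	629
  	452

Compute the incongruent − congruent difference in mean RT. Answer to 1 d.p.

M(congruent) = 2245/5 = 449.000
M(incongruent) = 3350/6 = 558.333
Difference = 558.333 − 449.000 = 109.333 ms

109.3 ms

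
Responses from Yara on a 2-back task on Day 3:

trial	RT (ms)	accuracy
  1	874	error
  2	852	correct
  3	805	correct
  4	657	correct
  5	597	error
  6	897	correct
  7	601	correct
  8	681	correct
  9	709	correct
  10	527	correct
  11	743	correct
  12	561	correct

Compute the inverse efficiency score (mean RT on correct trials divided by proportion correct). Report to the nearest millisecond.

844 ms

Correct trials (n=10): 852, 805, 657, 897, 601, 681, 709, 527, 743, 561
Mean correct RT = 7033/10 = 703.3000 ms
Proportion correct = 10/12
IES = 703.3000 / (10/12) = 843.960 ms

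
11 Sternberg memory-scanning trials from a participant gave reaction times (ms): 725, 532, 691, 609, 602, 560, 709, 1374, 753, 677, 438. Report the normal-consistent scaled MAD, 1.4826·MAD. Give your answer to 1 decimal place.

111.2 ms

Sorted: 438, 532, 560, 602, 609, 677, 691, 709, 725, 753, 1374 → median = 677
|x − 677| sorted: 0, 14, 32, 48, 68, 75, 76, 117, 145, 239, 697 → MAD = 75
Robust SD ≈ 1.4826 × 75 = 111.195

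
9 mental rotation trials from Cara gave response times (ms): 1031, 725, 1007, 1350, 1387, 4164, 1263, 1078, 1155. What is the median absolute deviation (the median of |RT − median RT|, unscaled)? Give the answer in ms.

148 ms

Sorted: 725, 1007, 1031, 1078, 1155, 1263, 1350, 1387, 4164 → median = 1155
|x − 1155|: 124, 430, 148, 195, 232, 3009, 108, 77, 0
Sorted deviations: 0, 77, 108, 124, 148, 195, 232, 430, 3009 → MAD = 148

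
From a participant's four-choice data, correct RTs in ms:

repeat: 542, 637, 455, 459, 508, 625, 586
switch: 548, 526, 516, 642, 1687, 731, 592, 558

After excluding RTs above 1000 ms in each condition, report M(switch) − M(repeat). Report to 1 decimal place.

switch: exclude 1687
M(repeat) = 3812/7 = 544.571
M(switch) = 4113/7 = 587.571
Difference = 587.571 − 544.571 = 43.000 ms

43.0 ms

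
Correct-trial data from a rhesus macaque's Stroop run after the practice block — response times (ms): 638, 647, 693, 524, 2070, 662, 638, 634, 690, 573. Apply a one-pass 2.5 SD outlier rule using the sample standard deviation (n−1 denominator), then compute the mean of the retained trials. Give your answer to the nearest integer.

n = 10, ΣRT = 7769, M = 776.900
Σ(x−M)² = 1881314.90; s = √(1881314.90/9) = 457.203
Cutoffs: 776.900 ± 2.5·457.203 → [-366.1, 1919.9]
Outside: 2070 → excluded.
Retained (n=9): Σ = 5699, mean = 5699/9 = 633.222

633 ms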